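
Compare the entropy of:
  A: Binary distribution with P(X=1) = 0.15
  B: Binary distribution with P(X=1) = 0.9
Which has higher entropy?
A

For binary distributions, entropy is maximized at p=0.5 and decreases as p moves toward 0 or 1.

H(A) = H(0.15) = 0.6098 bits
H(B) = H(0.9) = 0.4690 bits

Distribution A (p=0.15) is closer to uniform (p=0.5), so it has higher entropy.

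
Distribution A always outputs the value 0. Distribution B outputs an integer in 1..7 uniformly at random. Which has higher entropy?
B

A is deterministic, so H(A) = 0. B is uniform over 7 outcomes, so H(B) = log₂(7) = 2.807 bits. Any distribution with genuine randomness has higher entropy than a deterministic one.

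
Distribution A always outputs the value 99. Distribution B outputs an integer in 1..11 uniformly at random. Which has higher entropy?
B

A is deterministic, so H(A) = 0. B is uniform over 11 outcomes, so H(B) = log₂(11) = 3.459 bits. Any distribution with genuine randomness has higher entropy than a deterministic one.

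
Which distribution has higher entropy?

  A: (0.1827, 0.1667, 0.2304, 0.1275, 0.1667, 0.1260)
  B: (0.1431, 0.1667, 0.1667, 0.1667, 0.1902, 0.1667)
B

Both distributions are close to uniform, making this a harder comparison.

H(A) = 2.5531 bits
H(B) = 2.5801 bits

The distribution closer to uniform has higher entropy.
Answer: B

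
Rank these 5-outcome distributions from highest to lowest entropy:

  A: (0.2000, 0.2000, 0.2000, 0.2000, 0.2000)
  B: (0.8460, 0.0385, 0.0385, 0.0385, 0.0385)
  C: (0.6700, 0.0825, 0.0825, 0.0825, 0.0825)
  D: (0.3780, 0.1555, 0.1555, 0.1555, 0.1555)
A > D > C > B

Key insight: Entropy is maximized by uniform distributions and minimized by concentrated distributions.

Entropies:
  H(A) = 2.3219 bits
  H(B) = 0.9278 bits
  H(C) = 1.5749 bits
  H(D) = 2.2006 bits

Ranking: A > D > C > B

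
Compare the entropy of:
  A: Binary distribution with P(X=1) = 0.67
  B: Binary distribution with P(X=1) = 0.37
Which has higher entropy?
B

For binary distributions, entropy is maximized at p=0.5 and decreases as p moves toward 0 or 1.

H(A) = H(0.67) = 0.9149 bits
H(B) = H(0.37) = 0.9507 bits

Distribution B (p=0.37) is closer to uniform (p=0.5), so it has higher entropy.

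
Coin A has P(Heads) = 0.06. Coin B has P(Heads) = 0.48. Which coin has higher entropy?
B

For binary distributions, entropy is maximized at p=0.5 and decreases as p moves toward 0 or 1.

H(A) = H(0.06) = 0.3274 bits
H(B) = H(0.48) = 0.9988 bits

Distribution B (p=0.48) is closer to uniform (p=0.5), so it has higher entropy.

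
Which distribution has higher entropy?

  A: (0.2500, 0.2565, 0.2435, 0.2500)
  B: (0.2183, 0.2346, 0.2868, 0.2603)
A

Both distributions are close to uniform, making this a harder comparison.

H(A) = 1.9998 bits
H(B) = 1.9922 bits

The distribution closer to uniform has higher entropy.
Answer: A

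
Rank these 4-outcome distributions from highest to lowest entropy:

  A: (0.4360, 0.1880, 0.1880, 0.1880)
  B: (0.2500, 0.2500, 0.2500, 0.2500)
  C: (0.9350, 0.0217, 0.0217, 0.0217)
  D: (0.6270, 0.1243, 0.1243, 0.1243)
B > A > D > C

Key insight: Entropy is maximized by uniform distributions and minimized by concentrated distributions.

Entropies:
  H(A) = 1.8821 bits
  H(B) = 2.0000 bits
  H(C) = 0.4500 bits
  H(D) = 1.5441 bits

Ranking: B > A > D > C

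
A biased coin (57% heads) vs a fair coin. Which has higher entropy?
Fair coin

The fair coin is uniform (p=0.5), maximizing binary entropy at 1 bit. The biased coin has H(0.57) ≈ 0.986 bits — its outcome is more predictable, so its entropy is lower.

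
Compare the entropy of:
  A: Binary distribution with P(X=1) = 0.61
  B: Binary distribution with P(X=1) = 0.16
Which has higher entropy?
A

For binary distributions, entropy is maximized at p=0.5 and decreases as p moves toward 0 or 1.

H(A) = H(0.61) = 0.9648 bits
H(B) = H(0.16) = 0.6343 bits

Distribution A (p=0.61) is closer to uniform (p=0.5), so it has higher entropy.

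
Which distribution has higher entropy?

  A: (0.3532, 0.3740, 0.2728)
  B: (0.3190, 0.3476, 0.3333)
B

Both distributions are close to uniform, making this a harder comparison.

H(A) = 1.5722 bits
H(B) = 1.5841 bits

The distribution closer to uniform has higher entropy.
Answer: B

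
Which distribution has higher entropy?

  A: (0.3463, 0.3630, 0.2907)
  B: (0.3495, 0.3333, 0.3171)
B

Both distributions are close to uniform, making this a harder comparison.

H(A) = 1.5786 bits
H(B) = 1.5838 bits

The distribution closer to uniform has higher entropy.
Answer: B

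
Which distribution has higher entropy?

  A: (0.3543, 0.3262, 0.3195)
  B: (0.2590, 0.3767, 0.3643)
A

Both distributions are close to uniform, making this a harder comparison.

H(A) = 1.5835 bits
H(B) = 1.5661 bits

The distribution closer to uniform has higher entropy.
Answer: A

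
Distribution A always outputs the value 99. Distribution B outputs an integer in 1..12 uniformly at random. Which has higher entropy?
B

A is deterministic, so H(A) = 0. B is uniform over 12 outcomes, so H(B) = log₂(12) = 3.585 bits. Any distribution with genuine randomness has higher entropy than a deterministic one.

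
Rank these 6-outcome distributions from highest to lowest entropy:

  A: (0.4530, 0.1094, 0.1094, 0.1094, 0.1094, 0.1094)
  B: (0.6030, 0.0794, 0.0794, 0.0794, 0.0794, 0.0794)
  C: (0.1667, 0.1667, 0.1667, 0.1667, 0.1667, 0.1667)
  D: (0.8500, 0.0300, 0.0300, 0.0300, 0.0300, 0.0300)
C > A > B > D

Key insight: Entropy is maximized by uniform distributions and minimized by concentrated distributions.

Entropies:
  H(A) = 2.2637 bits
  H(B) = 1.8910 bits
  H(C) = 2.5850 bits
  H(D) = 0.9581 bits

Ranking: C > A > B > D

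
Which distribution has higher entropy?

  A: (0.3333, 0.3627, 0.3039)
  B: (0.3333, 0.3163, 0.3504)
B

Both distributions are close to uniform, making this a harder comparison.

H(A) = 1.5812 bits
H(B) = 1.5837 bits

The distribution closer to uniform has higher entropy.
Answer: B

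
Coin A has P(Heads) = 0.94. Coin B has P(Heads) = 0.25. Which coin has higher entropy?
B

For binary distributions, entropy is maximized at p=0.5 and decreases as p moves toward 0 or 1.

H(A) = H(0.94) = 0.3274 bits
H(B) = H(0.25) = 0.8113 bits

Distribution B (p=0.25) is closer to uniform (p=0.5), so it has higher entropy.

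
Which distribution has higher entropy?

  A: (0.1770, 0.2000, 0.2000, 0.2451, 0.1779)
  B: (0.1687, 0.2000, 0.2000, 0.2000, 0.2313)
B

Both distributions are close to uniform, making this a harder comparison.

H(A) = 2.3113 bits
H(B) = 2.3148 bits

The distribution closer to uniform has higher entropy.
Answer: B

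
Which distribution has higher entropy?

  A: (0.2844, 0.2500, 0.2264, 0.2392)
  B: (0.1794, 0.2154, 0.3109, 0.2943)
A

Both distributions are close to uniform, making this a harder comparison.

H(A) = 1.9947 bits
H(B) = 1.9651 bits

The distribution closer to uniform has higher entropy.
Answer: A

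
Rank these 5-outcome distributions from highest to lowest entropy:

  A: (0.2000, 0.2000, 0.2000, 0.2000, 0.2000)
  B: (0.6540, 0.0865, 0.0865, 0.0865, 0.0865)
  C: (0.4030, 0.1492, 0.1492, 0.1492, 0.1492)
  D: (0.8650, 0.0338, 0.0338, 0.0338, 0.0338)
A > C > B > D

Key insight: Entropy is maximized by uniform distributions and minimized by concentrated distributions.

Entropies:
  H(A) = 2.3219 bits
  H(B) = 1.6224 bits
  H(C) = 2.1667 bits
  H(D) = 0.8410 bits

Ranking: A > C > B > D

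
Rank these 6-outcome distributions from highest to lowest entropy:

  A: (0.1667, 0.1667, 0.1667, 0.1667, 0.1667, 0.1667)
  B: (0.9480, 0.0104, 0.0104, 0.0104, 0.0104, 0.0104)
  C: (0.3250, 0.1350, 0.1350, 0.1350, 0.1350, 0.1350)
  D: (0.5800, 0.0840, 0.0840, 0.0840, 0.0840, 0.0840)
A > C > D > B

Key insight: Entropy is maximized by uniform distributions and minimized by concentrated distributions.

Entropies:
  H(A) = 2.5850 bits
  H(B) = 0.4156 bits
  H(C) = 2.4770 bits
  H(D) = 1.9567 bits

Ranking: A > C > D > B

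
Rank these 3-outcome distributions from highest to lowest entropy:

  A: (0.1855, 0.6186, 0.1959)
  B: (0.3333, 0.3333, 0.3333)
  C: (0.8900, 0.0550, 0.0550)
B > A > C

Key insight: Entropy is maximized by uniform distributions and minimized by concentrated distributions.

- Uniform distributions have maximum entropy log₂(3) = 1.5850 bits
- The more "peaked" or concentrated a distribution, the lower its entropy

Entropies:
  H(A) = 1.3402 bits
  H(B) = 1.5850 bits
  H(C) = 0.6099 bits

Ranking: B > A > C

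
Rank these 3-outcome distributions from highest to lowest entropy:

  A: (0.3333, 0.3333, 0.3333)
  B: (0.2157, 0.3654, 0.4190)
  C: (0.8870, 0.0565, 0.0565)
A > B > C

Key insight: Entropy is maximized by uniform distributions and minimized by concentrated distributions.

- Uniform distributions have maximum entropy log₂(3) = 1.5850 bits
- The more "peaked" or concentrated a distribution, the lower its entropy

Entropies:
  H(A) = 1.5850 bits
  H(B) = 1.5339 bits
  H(C) = 0.6219 bits

Ranking: A > B > C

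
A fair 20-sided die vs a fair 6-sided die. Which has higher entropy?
20-sided die

Both are uniform distributions; for uniform over n outcomes, H = log₂(n). H(20-sided) = log₂(20) = 4.322 bits and H(6-sided) = log₂(6) = 2.585 bits. More outcomes in a uniform distribution means higher entropy.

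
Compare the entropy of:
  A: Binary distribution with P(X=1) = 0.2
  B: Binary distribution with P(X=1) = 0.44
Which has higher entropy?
B

For binary distributions, entropy is maximized at p=0.5 and decreases as p moves toward 0 or 1.

H(A) = H(0.2) = 0.7219 bits
H(B) = H(0.44) = 0.9896 bits

Distribution B (p=0.44) is closer to uniform (p=0.5), so it has higher entropy.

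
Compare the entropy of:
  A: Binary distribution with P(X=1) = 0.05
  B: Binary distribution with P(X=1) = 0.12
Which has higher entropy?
B

For binary distributions, entropy is maximized at p=0.5 and decreases as p moves toward 0 or 1.

H(A) = H(0.05) = 0.2864 bits
H(B) = H(0.12) = 0.5294 bits

Distribution B (p=0.12) is closer to uniform (p=0.5), so it has higher entropy.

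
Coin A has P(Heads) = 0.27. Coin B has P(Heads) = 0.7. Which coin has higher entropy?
B

For binary distributions, entropy is maximized at p=0.5 and decreases as p moves toward 0 or 1.

H(A) = H(0.27) = 0.8415 bits
H(B) = H(0.7) = 0.8813 bits

Distribution B (p=0.7) is closer to uniform (p=0.5), so it has higher entropy.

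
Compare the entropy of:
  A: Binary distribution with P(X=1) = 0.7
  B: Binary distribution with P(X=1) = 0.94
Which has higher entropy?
A

For binary distributions, entropy is maximized at p=0.5 and decreases as p moves toward 0 or 1.

H(A) = H(0.7) = 0.8813 bits
H(B) = H(0.94) = 0.3274 bits

Distribution A (p=0.7) is closer to uniform (p=0.5), so it has higher entropy.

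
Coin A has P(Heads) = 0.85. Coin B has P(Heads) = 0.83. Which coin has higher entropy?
B

For binary distributions, entropy is maximized at p=0.5 and decreases as p moves toward 0 or 1.

H(A) = H(0.85) = 0.6098 bits
H(B) = H(0.83) = 0.6577 bits

Distribution B (p=0.83) is closer to uniform (p=0.5), so it has higher entropy.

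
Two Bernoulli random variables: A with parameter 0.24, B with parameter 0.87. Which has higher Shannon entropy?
A

For binary distributions, entropy is maximized at p=0.5 and decreases as p moves toward 0 or 1.

H(A) = H(0.24) = 0.7950 bits
H(B) = H(0.87) = 0.5574 bits

Distribution A (p=0.24) is closer to uniform (p=0.5), so it has higher entropy.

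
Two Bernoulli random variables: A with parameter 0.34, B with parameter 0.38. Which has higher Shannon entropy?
B

For binary distributions, entropy is maximized at p=0.5 and decreases as p moves toward 0 or 1.

H(A) = H(0.34) = 0.9248 bits
H(B) = H(0.38) = 0.9580 bits

Distribution B (p=0.38) is closer to uniform (p=0.5), so it has higher entropy.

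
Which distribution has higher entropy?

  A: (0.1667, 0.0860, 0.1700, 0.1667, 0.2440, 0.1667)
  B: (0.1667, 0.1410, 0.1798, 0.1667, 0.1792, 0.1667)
B

Both distributions are close to uniform, making this a harder comparison.

H(A) = 2.5280 bits
H(B) = 2.5805 bits

The distribution closer to uniform has higher entropy.
Answer: B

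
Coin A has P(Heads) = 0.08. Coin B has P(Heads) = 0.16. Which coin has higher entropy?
B

For binary distributions, entropy is maximized at p=0.5 and decreases as p moves toward 0 or 1.

H(A) = H(0.08) = 0.4022 bits
H(B) = H(0.16) = 0.6343 bits

Distribution B (p=0.16) is closer to uniform (p=0.5), so it has higher entropy.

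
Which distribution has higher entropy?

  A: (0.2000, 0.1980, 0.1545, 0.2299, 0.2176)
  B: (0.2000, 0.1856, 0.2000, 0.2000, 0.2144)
B

Both distributions are close to uniform, making this a harder comparison.

H(A) = 2.3097 bits
H(B) = 2.3204 bits

The distribution closer to uniform has higher entropy.
Answer: B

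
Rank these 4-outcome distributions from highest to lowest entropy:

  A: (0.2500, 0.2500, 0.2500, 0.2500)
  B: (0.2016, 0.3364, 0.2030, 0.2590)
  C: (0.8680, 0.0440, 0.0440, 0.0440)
A > B > C

Key insight: Entropy is maximized by uniform distributions and minimized by concentrated distributions.

- Uniform distributions have maximum entropy log₂(4) = 2.0000 bits
- The more "peaked" or concentrated a distribution, the lower its entropy

Entropies:
  H(A) = 2.0000 bits
  H(B) = 1.9663 bits
  H(C) = 0.7721 bits

Ranking: A > B > C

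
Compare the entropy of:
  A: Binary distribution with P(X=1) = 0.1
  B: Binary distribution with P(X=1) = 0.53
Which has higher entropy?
B

For binary distributions, entropy is maximized at p=0.5 and decreases as p moves toward 0 or 1.

H(A) = H(0.1) = 0.4690 bits
H(B) = H(0.53) = 0.9974 bits

Distribution B (p=0.53) is closer to uniform (p=0.5), so it has higher entropy.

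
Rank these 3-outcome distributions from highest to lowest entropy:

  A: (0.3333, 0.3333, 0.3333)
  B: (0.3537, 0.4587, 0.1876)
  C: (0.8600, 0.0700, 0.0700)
A > B > C

Key insight: Entropy is maximized by uniform distributions and minimized by concentrated distributions.

- Uniform distributions have maximum entropy log₂(3) = 1.5850 bits
- The more "peaked" or concentrated a distribution, the lower its entropy

Entropies:
  H(A) = 1.5850 bits
  H(B) = 1.4990 bits
  H(C) = 0.7242 bits

Ranking: A > B > C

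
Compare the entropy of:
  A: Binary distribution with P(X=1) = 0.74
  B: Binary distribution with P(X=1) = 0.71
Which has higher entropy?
B

For binary distributions, entropy is maximized at p=0.5 and decreases as p moves toward 0 or 1.

H(A) = H(0.74) = 0.8267 bits
H(B) = H(0.71) = 0.8687 bits

Distribution B (p=0.71) is closer to uniform (p=0.5), so it has higher entropy.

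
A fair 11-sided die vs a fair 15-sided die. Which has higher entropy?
15-sided die

Both are uniform distributions; for uniform over n outcomes, H = log₂(n). H(11-sided) = log₂(11) = 3.459 bits and H(15-sided) = log₂(15) = 3.907 bits. More outcomes in a uniform distribution means higher entropy.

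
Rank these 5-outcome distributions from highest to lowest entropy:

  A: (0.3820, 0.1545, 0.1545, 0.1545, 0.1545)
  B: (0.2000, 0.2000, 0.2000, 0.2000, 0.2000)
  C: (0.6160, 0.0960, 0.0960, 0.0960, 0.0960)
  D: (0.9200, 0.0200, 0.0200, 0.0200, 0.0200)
B > A > C > D

Key insight: Entropy is maximized by uniform distributions and minimized by concentrated distributions.

Entropies:
  H(A) = 2.1954 bits
  H(B) = 2.3219 bits
  H(C) = 1.7288 bits
  H(D) = 0.5622 bits

Ranking: B > A > C > D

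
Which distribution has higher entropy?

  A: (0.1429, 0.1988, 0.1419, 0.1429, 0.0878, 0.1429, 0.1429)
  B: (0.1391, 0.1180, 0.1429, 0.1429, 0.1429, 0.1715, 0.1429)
B

Both distributions are close to uniform, making this a harder comparison.

H(A) = 2.7755 bits
H(B) = 2.8001 bits

The distribution closer to uniform has higher entropy.
Answer: B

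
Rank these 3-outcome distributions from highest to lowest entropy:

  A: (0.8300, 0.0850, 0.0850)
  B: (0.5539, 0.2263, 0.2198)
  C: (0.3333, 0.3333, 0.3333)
C > B > A

Key insight: Entropy is maximized by uniform distributions and minimized by concentrated distributions.

- Uniform distributions have maximum entropy log₂(3) = 1.5850 bits
- The more "peaked" or concentrated a distribution, the lower its entropy

Entropies:
  H(A) = 0.8277 bits
  H(B) = 1.4376 bits
  H(C) = 1.5850 bits

Ranking: C > B > A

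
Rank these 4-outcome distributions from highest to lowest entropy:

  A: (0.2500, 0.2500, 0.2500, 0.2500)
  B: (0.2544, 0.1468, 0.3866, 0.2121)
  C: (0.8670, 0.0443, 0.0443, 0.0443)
A > B > C

Key insight: Entropy is maximized by uniform distributions and minimized by concentrated distributions.

- Uniform distributions have maximum entropy log₂(4) = 2.0000 bits
- The more "peaked" or concentrated a distribution, the lower its entropy

Entropies:
  H(A) = 2.0000 bits
  H(B) = 1.9134 bits
  H(C) = 0.7764 bits

Ranking: A > B > C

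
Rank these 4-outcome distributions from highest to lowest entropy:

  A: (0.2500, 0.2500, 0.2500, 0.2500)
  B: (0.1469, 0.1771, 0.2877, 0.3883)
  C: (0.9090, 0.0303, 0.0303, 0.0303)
A > B > C

Key insight: Entropy is maximized by uniform distributions and minimized by concentrated distributions.

- Uniform distributions have maximum entropy log₂(4) = 2.0000 bits
- The more "peaked" or concentrated a distribution, the lower its entropy

Entropies:
  H(A) = 2.0000 bits
  H(B) = 1.8958 bits
  H(C) = 0.5840 bits

Ranking: A > B > C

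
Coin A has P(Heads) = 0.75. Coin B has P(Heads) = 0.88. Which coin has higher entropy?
A

For binary distributions, entropy is maximized at p=0.5 and decreases as p moves toward 0 or 1.

H(A) = H(0.75) = 0.8113 bits
H(B) = H(0.88) = 0.5294 bits

Distribution A (p=0.75) is closer to uniform (p=0.5), so it has higher entropy.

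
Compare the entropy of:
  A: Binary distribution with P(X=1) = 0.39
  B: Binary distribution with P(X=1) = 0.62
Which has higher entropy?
A

For binary distributions, entropy is maximized at p=0.5 and decreases as p moves toward 0 or 1.

H(A) = H(0.39) = 0.9648 bits
H(B) = H(0.62) = 0.9580 bits

Distribution A (p=0.39) is closer to uniform (p=0.5), so it has higher entropy.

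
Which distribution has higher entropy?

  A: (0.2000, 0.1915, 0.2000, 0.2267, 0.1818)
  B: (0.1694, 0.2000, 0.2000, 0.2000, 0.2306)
A

Both distributions are close to uniform, making this a harder comparison.

H(A) = 2.3180 bits
H(B) = 2.3152 bits

The distribution closer to uniform has higher entropy.
Answer: A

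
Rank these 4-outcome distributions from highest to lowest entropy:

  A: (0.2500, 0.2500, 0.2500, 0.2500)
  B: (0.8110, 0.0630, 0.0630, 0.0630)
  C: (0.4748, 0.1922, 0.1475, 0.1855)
A > C > B

Key insight: Entropy is maximized by uniform distributions and minimized by concentrated distributions.

- Uniform distributions have maximum entropy log₂(4) = 2.0000 bits
- The more "peaked" or concentrated a distribution, the lower its entropy

Entropies:
  H(A) = 2.0000 bits
  H(B) = 0.9989 bits
  H(C) = 1.8256 bits

Ranking: A > C > B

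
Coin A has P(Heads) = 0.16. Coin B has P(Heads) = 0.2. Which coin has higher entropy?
B

For binary distributions, entropy is maximized at p=0.5 and decreases as p moves toward 0 or 1.

H(A) = H(0.16) = 0.6343 bits
H(B) = H(0.2) = 0.7219 bits

Distribution B (p=0.2) is closer to uniform (p=0.5), so it has higher entropy.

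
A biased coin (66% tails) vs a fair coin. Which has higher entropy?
Fair coin

The fair coin is uniform (p=0.5), maximizing binary entropy at 1 bit. The biased coin has H(0.66) ≈ 0.925 bits — its outcome is more predictable, so its entropy is lower.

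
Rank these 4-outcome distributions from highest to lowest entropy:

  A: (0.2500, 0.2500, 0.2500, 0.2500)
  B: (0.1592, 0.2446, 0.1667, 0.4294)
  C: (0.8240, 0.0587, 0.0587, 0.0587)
A > B > C

Key insight: Entropy is maximized by uniform distributions and minimized by concentrated distributions.

- Uniform distributions have maximum entropy log₂(4) = 2.0000 bits
- The more "peaked" or concentrated a distribution, the lower its entropy

Entropies:
  H(A) = 2.0000 bits
  H(B) = 1.8736 bits
  H(C) = 0.9502 bits

Ranking: A > B > C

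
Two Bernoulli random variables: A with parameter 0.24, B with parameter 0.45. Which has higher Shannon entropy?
B

For binary distributions, entropy is maximized at p=0.5 and decreases as p moves toward 0 or 1.

H(A) = H(0.24) = 0.7950 bits
H(B) = H(0.45) = 0.9928 bits

Distribution B (p=0.45) is closer to uniform (p=0.5), so it has higher entropy.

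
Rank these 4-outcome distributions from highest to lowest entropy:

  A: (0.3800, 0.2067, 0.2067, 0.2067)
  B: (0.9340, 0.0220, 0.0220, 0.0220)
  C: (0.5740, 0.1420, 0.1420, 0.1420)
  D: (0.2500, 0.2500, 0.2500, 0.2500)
D > A > C > B

Key insight: Entropy is maximized by uniform distributions and minimized by concentrated distributions.

Entropies:
  H(A) = 1.9407 bits
  H(B) = 0.4554 bits
  H(C) = 1.6593 bits
  H(D) = 2.0000 bits

Ranking: D > A > C > B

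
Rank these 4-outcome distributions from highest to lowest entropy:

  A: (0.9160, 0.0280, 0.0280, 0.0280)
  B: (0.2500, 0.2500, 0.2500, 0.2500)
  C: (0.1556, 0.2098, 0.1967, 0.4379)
B > C > A

Key insight: Entropy is maximized by uniform distributions and minimized by concentrated distributions.

- Uniform distributions have maximum entropy log₂(4) = 2.0000 bits
- The more "peaked" or concentrated a distribution, the lower its entropy

Entropies:
  H(A) = 0.5493 bits
  H(B) = 2.0000 bits
  H(C) = 1.8734 bits

Ranking: B > C > A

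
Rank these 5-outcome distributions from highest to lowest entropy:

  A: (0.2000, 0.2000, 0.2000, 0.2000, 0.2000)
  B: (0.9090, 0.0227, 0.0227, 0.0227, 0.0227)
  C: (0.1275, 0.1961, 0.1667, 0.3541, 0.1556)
A > C > B

Key insight: Entropy is maximized by uniform distributions and minimized by concentrated distributions.

- Uniform distributions have maximum entropy log₂(5) = 2.3219 bits
- The more "peaked" or concentrated a distribution, the lower its entropy

Entropies:
  H(A) = 2.3219 bits
  H(B) = 0.6218 bits
  H(C) = 2.2186 bits

Ranking: A > C > B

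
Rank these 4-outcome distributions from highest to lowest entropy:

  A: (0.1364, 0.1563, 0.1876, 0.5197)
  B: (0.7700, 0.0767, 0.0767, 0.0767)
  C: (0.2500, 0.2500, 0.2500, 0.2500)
C > A > B

Key insight: Entropy is maximized by uniform distributions and minimized by concentrated distributions.

- Uniform distributions have maximum entropy log₂(4) = 2.0000 bits
- The more "peaked" or concentrated a distribution, the lower its entropy

Entropies:
  H(A) = 1.7541 bits
  H(B) = 1.1426 bits
  H(C) = 2.0000 bits

Ranking: C > A > B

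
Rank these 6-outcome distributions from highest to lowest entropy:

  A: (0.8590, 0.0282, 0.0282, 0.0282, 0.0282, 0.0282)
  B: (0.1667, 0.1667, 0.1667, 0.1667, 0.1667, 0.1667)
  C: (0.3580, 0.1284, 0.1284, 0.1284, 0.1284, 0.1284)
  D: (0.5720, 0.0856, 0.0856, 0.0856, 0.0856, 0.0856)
B > C > D > A

Key insight: Entropy is maximized by uniform distributions and minimized by concentrated distributions.

Entropies:
  H(A) = 0.9142 bits
  H(B) = 2.5850 bits
  H(C) = 2.4317 bits
  H(D) = 1.9788 bits

Ranking: B > C > D > A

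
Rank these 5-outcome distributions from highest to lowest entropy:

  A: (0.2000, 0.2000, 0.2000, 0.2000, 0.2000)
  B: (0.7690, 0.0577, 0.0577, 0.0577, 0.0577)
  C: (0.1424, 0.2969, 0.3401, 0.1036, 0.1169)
A > C > B

Key insight: Entropy is maximized by uniform distributions and minimized by concentrated distributions.

- Uniform distributions have maximum entropy log₂(5) = 2.3219 bits
- The more "peaked" or concentrated a distribution, the lower its entropy

Entropies:
  H(A) = 2.3219 bits
  H(B) = 1.2418 bits
  H(C) = 2.1507 bits

Ranking: A > C > B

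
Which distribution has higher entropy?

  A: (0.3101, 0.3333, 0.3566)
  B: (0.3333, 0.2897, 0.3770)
A

Both distributions are close to uniform, making this a harder comparison.

H(A) = 1.5826 bits
H(B) = 1.5767 bits

The distribution closer to uniform has higher entropy.
Answer: A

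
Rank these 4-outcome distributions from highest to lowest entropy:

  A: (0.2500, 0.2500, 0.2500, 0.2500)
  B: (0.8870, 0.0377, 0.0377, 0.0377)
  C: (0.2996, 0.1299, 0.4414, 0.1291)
A > C > B

Key insight: Entropy is maximized by uniform distributions and minimized by concentrated distributions.

- Uniform distributions have maximum entropy log₂(4) = 2.0000 bits
- The more "peaked" or concentrated a distribution, the lower its entropy

Entropies:
  H(A) = 2.0000 bits
  H(B) = 0.6880 bits
  H(C) = 1.8055 bits

Ranking: A > C > B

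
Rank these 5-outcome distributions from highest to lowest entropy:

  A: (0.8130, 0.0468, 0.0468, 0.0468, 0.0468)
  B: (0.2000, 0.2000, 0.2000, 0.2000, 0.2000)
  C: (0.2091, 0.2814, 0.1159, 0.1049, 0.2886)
B > C > A

Key insight: Entropy is maximized by uniform distributions and minimized by concentrated distributions.

- Uniform distributions have maximum entropy log₂(5) = 2.3219 bits
- The more "peaked" or concentrated a distribution, the lower its entropy

Entropies:
  H(A) = 1.0692 bits
  H(B) = 2.3219 bits
  H(C) = 2.2059 bits

Ranking: B > C > A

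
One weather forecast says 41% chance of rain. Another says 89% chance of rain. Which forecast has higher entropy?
41% forecast

Treat each forecast as a Bernoulli distribution. Binary entropy is maximized at p=0.5 and falls off symmetrically toward 0 or 1. The 41% forecast is closer to 50%, so it is more uncertain. H(41%) ≈ 0.977 bits, H(89%) ≈ 0.500 bits.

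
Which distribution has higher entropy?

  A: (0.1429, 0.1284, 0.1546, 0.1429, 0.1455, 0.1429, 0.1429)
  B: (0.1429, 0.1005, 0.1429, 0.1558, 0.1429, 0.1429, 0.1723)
A

Both distributions are close to uniform, making this a harder comparison.

H(A) = 2.8055 bits
H(B) = 2.7923 bits

The distribution closer to uniform has higher entropy.
Answer: A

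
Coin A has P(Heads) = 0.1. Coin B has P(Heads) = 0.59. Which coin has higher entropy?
B

For binary distributions, entropy is maximized at p=0.5 and decreases as p moves toward 0 or 1.

H(A) = H(0.1) = 0.4690 bits
H(B) = H(0.59) = 0.9765 bits

Distribution B (p=0.59) is closer to uniform (p=0.5), so it has higher entropy.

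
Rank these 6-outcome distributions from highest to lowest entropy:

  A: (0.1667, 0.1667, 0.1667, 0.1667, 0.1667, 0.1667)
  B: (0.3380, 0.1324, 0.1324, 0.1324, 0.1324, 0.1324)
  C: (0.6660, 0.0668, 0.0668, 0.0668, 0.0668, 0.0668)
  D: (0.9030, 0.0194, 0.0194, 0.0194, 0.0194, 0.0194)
A > B > C > D

Key insight: Entropy is maximized by uniform distributions and minimized by concentrated distributions.

Entropies:
  H(A) = 2.5850 bits
  H(B) = 2.4600 bits
  H(C) = 1.6945 bits
  H(D) = 0.6846 bits

Ranking: A > B > C > D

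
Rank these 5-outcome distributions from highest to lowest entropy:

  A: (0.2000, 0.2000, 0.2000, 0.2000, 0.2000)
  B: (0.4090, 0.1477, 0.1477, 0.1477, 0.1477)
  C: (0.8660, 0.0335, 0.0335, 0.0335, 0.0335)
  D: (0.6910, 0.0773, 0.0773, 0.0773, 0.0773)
A > B > D > C

Key insight: Entropy is maximized by uniform distributions and minimized by concentrated distributions.

Entropies:
  H(A) = 2.3219 bits
  H(B) = 2.1580 bits
  H(C) = 0.8363 bits
  H(D) = 1.5100 bits

Ranking: A > B > D > C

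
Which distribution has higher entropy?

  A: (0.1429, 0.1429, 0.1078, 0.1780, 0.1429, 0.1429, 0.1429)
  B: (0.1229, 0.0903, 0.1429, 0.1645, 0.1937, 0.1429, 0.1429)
A

Both distributions are close to uniform, making this a harder comparison.

H(A) = 2.7948 bits
H(B) = 2.7752 bits

The distribution closer to uniform has higher entropy.
Answer: A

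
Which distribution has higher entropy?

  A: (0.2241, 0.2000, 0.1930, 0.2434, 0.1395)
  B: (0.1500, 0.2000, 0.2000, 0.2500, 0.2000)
B

Both distributions are close to uniform, making this a harder comparison.

H(A) = 2.2986 bits
H(B) = 2.3037 bits

The distribution closer to uniform has higher entropy.
Answer: B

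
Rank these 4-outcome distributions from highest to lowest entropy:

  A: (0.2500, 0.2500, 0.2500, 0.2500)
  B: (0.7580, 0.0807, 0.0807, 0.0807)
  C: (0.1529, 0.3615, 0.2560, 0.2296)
A > C > B

Key insight: Entropy is maximized by uniform distributions and minimized by concentrated distributions.

- Uniform distributions have maximum entropy log₂(4) = 2.0000 bits
- The more "peaked" or concentrated a distribution, the lower its entropy

Entropies:
  H(A) = 2.0000 bits
  H(B) = 1.1819 bits
  H(C) = 1.9355 bits

Ranking: A > C > B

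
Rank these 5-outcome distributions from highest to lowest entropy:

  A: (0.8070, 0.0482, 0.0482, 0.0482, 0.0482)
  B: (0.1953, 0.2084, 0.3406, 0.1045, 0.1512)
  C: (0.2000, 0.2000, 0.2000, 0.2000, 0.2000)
C > B > A

Key insight: Entropy is maximized by uniform distributions and minimized by concentrated distributions.

- Uniform distributions have maximum entropy log₂(5) = 2.3219 bits
- The more "peaked" or concentrated a distribution, the lower its entropy

Entropies:
  H(A) = 1.0937 bits
  H(B) = 2.2135 bits
  H(C) = 2.3219 bits

Ranking: C > B > A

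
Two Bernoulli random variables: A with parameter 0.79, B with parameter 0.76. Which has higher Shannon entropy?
B

For binary distributions, entropy is maximized at p=0.5 and decreases as p moves toward 0 or 1.

H(A) = H(0.79) = 0.7415 bits
H(B) = H(0.76) = 0.7950 bits

Distribution B (p=0.76) is closer to uniform (p=0.5), so it has higher entropy.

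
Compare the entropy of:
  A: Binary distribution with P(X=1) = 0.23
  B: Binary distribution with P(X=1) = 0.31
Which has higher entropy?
B

For binary distributions, entropy is maximized at p=0.5 and decreases as p moves toward 0 or 1.

H(A) = H(0.23) = 0.7780 bits
H(B) = H(0.31) = 0.8932 bits

Distribution B (p=0.31) is closer to uniform (p=0.5), so it has higher entropy.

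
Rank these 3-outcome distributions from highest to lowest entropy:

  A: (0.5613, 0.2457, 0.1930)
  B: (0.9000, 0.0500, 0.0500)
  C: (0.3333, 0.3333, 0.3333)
C > A > B

Key insight: Entropy is maximized by uniform distributions and minimized by concentrated distributions.

- Uniform distributions have maximum entropy log₂(3) = 1.5850 bits
- The more "peaked" or concentrated a distribution, the lower its entropy

Entropies:
  H(A) = 1.4233 bits
  H(B) = 0.5690 bits
  H(C) = 1.5850 bits

Ranking: C > A > B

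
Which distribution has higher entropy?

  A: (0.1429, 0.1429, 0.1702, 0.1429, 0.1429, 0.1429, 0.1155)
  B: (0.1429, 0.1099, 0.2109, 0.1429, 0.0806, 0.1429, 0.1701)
A

Both distributions are close to uniform, making this a harder comparison.

H(A) = 2.7998 bits
H(B) = 2.7542 bits

The distribution closer to uniform has higher entropy.
Answer: A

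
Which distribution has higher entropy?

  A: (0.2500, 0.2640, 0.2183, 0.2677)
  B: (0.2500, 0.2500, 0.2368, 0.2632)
B

Both distributions are close to uniform, making this a harder comparison.

H(A) = 1.9955 bits
H(B) = 1.9990 bits

The distribution closer to uniform has higher entropy.
Answer: B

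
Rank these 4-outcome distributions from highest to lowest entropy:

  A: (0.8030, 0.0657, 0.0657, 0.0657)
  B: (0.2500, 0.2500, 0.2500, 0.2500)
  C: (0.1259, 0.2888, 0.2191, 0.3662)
B > C > A

Key insight: Entropy is maximized by uniform distributions and minimized by concentrated distributions.

- Uniform distributions have maximum entropy log₂(4) = 2.0000 bits
- The more "peaked" or concentrated a distribution, the lower its entropy

Entropies:
  H(A) = 1.0281 bits
  H(B) = 2.0000 bits
  H(C) = 1.9045 bits

Ranking: B > C > A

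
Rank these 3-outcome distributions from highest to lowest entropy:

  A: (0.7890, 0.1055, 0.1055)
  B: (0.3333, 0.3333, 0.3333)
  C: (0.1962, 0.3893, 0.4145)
B > C > A

Key insight: Entropy is maximized by uniform distributions and minimized by concentrated distributions.

- Uniform distributions have maximum entropy log₂(3) = 1.5850 bits
- The more "peaked" or concentrated a distribution, the lower its entropy

Entropies:
  H(A) = 0.9544 bits
  H(B) = 1.5850 bits
  H(C) = 1.5175 bits

Ranking: B > C > A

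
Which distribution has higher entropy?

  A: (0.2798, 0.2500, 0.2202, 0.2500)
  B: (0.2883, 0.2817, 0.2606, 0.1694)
A

Both distributions are close to uniform, making this a harder comparison.

H(A) = 1.9949 bits
H(B) = 1.9717 bits

The distribution closer to uniform has higher entropy.
Answer: A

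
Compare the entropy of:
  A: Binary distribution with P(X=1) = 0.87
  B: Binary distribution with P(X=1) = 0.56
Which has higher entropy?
B

For binary distributions, entropy is maximized at p=0.5 and decreases as p moves toward 0 or 1.

H(A) = H(0.87) = 0.5574 bits
H(B) = H(0.56) = 0.9896 bits

Distribution B (p=0.56) is closer to uniform (p=0.5), so it has higher entropy.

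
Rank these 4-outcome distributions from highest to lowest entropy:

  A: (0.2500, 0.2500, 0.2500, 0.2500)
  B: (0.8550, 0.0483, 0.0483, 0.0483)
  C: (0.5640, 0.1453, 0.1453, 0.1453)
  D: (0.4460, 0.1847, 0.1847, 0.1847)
A > D > C > B

Key insight: Entropy is maximized by uniform distributions and minimized by concentrated distributions.

Entropies:
  H(A) = 2.0000 bits
  H(B) = 0.8270 bits
  H(C) = 1.6792 bits
  H(D) = 1.8696 bits

Ranking: A > D > C > B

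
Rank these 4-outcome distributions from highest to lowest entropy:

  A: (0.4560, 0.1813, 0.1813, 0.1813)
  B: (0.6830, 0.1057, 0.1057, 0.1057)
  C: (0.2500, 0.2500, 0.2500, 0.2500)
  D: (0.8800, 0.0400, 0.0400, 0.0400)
C > A > B > D

Key insight: Entropy is maximized by uniform distributions and minimized by concentrated distributions.

Entropies:
  H(A) = 1.8566 bits
  H(B) = 1.4035 bits
  H(C) = 2.0000 bits
  H(D) = 0.7196 bits

Ranking: C > A > B > D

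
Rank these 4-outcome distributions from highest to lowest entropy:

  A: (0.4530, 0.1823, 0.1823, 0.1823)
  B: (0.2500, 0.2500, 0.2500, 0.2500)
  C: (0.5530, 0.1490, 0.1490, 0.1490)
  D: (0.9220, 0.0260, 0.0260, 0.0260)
B > A > C > D

Key insight: Entropy is maximized by uniform distributions and minimized by concentrated distributions.

Entropies:
  H(A) = 1.8606 bits
  H(B) = 2.0000 bits
  H(C) = 1.7004 bits
  H(D) = 0.5187 bits

Ranking: B > A > C > D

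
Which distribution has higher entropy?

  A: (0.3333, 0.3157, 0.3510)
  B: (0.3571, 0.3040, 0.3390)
A

Both distributions are close to uniform, making this a harder comparison.

H(A) = 1.5836 bits
H(B) = 1.5818 bits

The distribution closer to uniform has higher entropy.
Answer: A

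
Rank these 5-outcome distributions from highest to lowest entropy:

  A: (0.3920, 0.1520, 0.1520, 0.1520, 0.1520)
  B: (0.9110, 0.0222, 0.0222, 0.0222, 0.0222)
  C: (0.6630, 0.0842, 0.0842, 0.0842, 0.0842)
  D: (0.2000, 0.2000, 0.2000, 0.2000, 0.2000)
D > A > C > B

Key insight: Entropy is maximized by uniform distributions and minimized by concentrated distributions.

Entropies:
  H(A) = 2.1821 bits
  H(B) = 0.6111 bits
  H(C) = 1.5959 bits
  H(D) = 2.3219 bits

Ranking: D > A > C > B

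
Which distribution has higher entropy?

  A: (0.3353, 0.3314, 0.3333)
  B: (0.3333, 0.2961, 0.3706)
A

Both distributions are close to uniform, making this a harder comparison.

H(A) = 1.5849 bits
H(B) = 1.5790 bits

The distribution closer to uniform has higher entropy.
Answer: A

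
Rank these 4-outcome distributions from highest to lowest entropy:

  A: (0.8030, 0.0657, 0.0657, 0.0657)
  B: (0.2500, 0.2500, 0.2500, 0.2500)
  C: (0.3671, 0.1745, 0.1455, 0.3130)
B > C > A

Key insight: Entropy is maximized by uniform distributions and minimized by concentrated distributions.

- Uniform distributions have maximum entropy log₂(4) = 2.0000 bits
- The more "peaked" or concentrated a distribution, the lower its entropy

Entropies:
  H(A) = 1.0281 bits
  H(B) = 2.0000 bits
  H(C) = 1.8993 bits

Ranking: B > C > A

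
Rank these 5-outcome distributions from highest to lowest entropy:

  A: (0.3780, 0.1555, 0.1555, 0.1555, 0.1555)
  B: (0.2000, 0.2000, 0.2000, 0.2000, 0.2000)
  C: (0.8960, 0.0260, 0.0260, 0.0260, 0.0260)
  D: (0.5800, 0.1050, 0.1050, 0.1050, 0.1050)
B > A > D > C

Key insight: Entropy is maximized by uniform distributions and minimized by concentrated distributions.

Entropies:
  H(A) = 2.2006 bits
  H(B) = 2.3219 bits
  H(C) = 0.6895 bits
  H(D) = 1.8215 bits

Ranking: B > A > D > C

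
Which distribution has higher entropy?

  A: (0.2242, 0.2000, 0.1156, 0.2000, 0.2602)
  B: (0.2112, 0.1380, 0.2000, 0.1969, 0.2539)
B

Both distributions are close to uniform, making this a harder comparison.

H(A) = 2.2776 bits
H(B) = 2.2963 bits

The distribution closer to uniform has higher entropy.
Answer: B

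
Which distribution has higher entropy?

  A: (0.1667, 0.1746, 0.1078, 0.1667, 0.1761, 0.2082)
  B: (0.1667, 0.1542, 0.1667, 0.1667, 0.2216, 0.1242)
B

Both distributions are close to uniform, making this a harder comparison.

H(A) = 2.5602 bits
H(B) = 2.5639 bits

The distribution closer to uniform has higher entropy.
Answer: B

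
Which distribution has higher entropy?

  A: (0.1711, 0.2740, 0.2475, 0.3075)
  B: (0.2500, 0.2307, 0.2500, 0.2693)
B

Both distributions are close to uniform, making this a harder comparison.

H(A) = 1.9693 bits
H(B) = 1.9979 bits

The distribution closer to uniform has higher entropy.
Answer: B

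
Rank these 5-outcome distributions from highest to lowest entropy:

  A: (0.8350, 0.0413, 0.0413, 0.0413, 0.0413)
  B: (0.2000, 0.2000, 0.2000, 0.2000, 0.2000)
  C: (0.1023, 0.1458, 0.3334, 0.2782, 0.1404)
B > C > A

Key insight: Entropy is maximized by uniform distributions and minimized by concentrated distributions.

- Uniform distributions have maximum entropy log₂(5) = 2.3219 bits
- The more "peaked" or concentrated a distribution, the lower its entropy

Entropies:
  H(A) = 0.9761 bits
  H(B) = 2.3219 bits
  H(C) = 2.1809 bits

Ranking: B > C > A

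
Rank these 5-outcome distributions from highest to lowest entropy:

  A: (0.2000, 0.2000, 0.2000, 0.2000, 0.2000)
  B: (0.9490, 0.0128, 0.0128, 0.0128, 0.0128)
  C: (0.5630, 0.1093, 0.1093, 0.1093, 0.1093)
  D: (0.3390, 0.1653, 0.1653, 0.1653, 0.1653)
A > D > C > B

Key insight: Entropy is maximized by uniform distributions and minimized by concentrated distributions.

Entropies:
  H(A) = 2.3219 bits
  H(B) = 0.3926 bits
  H(C) = 1.8625 bits
  H(D) = 2.2459 bits

Ranking: A > D > C > B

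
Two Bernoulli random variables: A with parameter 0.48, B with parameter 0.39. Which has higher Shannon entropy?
A

For binary distributions, entropy is maximized at p=0.5 and decreases as p moves toward 0 or 1.

H(A) = H(0.48) = 0.9988 bits
H(B) = H(0.39) = 0.9648 bits

Distribution A (p=0.48) is closer to uniform (p=0.5), so it has higher entropy.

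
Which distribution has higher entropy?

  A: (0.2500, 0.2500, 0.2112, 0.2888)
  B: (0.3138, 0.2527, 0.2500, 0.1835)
A

Both distributions are close to uniform, making this a harder comparison.

H(A) = 1.9913 bits
H(B) = 1.9751 bits

The distribution closer to uniform has higher entropy.
Answer: A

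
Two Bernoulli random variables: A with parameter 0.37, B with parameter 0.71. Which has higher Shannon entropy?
A

For binary distributions, entropy is maximized at p=0.5 and decreases as p moves toward 0 or 1.

H(A) = H(0.37) = 0.9507 bits
H(B) = H(0.71) = 0.8687 bits

Distribution A (p=0.37) is closer to uniform (p=0.5), so it has higher entropy.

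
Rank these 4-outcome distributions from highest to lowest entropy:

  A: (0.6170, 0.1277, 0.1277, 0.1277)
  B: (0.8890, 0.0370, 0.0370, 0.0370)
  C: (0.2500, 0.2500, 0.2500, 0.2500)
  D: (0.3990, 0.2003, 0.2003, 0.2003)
C > D > A > B

Key insight: Entropy is maximized by uniform distributions and minimized by concentrated distributions.

Entropies:
  H(A) = 1.5672 bits
  H(B) = 0.6789 bits
  H(C) = 2.0000 bits
  H(D) = 1.9229 bits

Ranking: C > D > A > B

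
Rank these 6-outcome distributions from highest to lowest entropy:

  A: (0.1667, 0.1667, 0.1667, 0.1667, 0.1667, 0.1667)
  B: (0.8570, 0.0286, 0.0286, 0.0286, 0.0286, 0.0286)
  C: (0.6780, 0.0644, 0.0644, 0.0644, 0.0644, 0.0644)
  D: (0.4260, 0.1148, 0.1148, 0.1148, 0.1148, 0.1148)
A > D > C > B

Key insight: Entropy is maximized by uniform distributions and minimized by concentrated distributions.

Entropies:
  H(A) = 2.5850 bits
  H(B) = 0.9241 bits
  H(C) = 1.6542 bits
  H(D) = 2.3169 bits

Ranking: A > D > C > B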